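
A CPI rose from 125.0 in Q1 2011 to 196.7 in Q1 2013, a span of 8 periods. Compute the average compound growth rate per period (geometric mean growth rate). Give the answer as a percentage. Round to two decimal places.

5.83%

Growth factor = (196.7/125.0)^(1/8) = (1.573600)^(1/8) = 1.058307
Growth rate = 1.058307 − 1 = 0.058307 = 5.8307%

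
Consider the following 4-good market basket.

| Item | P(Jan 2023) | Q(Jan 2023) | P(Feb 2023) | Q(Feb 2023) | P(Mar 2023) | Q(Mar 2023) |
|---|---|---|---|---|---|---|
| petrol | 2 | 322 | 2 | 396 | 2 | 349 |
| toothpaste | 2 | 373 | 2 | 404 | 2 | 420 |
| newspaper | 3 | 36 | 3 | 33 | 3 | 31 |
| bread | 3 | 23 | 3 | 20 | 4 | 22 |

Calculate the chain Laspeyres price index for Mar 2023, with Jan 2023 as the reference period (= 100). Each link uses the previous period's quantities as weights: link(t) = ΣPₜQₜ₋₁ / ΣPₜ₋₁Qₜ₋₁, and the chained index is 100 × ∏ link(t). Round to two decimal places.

101.14

Link Jan 2023→Feb 2023:
ΣP(Feb 2023)Q(Jan 2023) = 2×322 + 2×373 + 3×36 + 3×23 = 644 + 746 + 108 + 69 = 1567
ΣP(Jan 2023)Q(Jan 2023) = 2×322 + 2×373 + 3×36 + 3×23 = 644 + 746 + 108 + 69 = 1567
link = 1567/1567 = 1.000000
Link Feb 2023→Mar 2023:
ΣP(Mar 2023)Q(Feb 2023) = 2×396 + 2×404 + 3×33 + 4×20 = 792 + 808 + 99 + 80 = 1779
ΣP(Feb 2023)Q(Feb 2023) = 2×396 + 2×404 + 3×33 + 3×20 = 792 + 808 + 99 + 60 = 1759
link = 1779/1759 = 1.011370
Chained index = 100 × 1.000000 × 1.011370 = 101.1370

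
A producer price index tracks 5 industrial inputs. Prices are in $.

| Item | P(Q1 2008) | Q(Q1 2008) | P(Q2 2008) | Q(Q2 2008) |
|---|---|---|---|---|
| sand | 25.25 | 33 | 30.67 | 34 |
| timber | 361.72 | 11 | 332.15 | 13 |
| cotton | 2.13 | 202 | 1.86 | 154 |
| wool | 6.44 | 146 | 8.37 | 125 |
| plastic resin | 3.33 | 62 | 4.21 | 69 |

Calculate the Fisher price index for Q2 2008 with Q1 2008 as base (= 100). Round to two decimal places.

101.49

Laspeyres component (base-period weights):
ΣP(Q2 2008)Q(Q1 2008) = 30.67×33 + 332.15×11 + 1.86×202 + 8.37×146 + 4.21×62 = 1012.11 + 3653.65 + 375.72 + 1222.02 + 261.02 = 6524.52
ΣP(Q1 2008)Q(Q1 2008) = 25.25×33 + 361.72×11 + 2.13×202 + 6.44×146 + 3.33×62 = 833.25 + 3978.92 + 430.26 + 940.24 + 206.46 = 6389.13
L = 6524.52 / 6389.13 × 100 = 102.1191
Paasche component (current-period weights):
ΣP(Q2 2008)Q(Q2 2008) = 30.67×34 + 332.15×13 + 1.86×154 + 8.37×125 + 4.21×69 = 1042.78 + 4317.95 + 286.44 + 1046.25 + 290.49 = 6983.91
ΣP(Q1 2008)Q(Q2 2008) = 25.25×34 + 361.72×13 + 2.13×154 + 6.44×125 + 3.33×69 = 858.5 + 4702.36 + 328.02 + 805 + 229.77 = 6923.65
P = 6983.91 / 6923.65 × 100 = 100.8704
Fisher = √(L × P) = √(102.1191 × 100.8704) = 101.4928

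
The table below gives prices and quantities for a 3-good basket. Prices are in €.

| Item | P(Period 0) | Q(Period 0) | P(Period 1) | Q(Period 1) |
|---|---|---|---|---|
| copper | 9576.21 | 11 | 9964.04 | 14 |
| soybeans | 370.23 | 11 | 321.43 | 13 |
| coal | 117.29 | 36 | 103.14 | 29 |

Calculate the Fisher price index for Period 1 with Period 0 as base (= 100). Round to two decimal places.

102.96

Laspeyres component (base-period weights):
ΣP(Period 1)Q(Period 0) = 9964.04×11 + 321.43×11 + 103.14×36 = 109604.44 + 3535.73 + 3713.04 = 116853.21
ΣP(Period 0)Q(Period 0) = 9576.21×11 + 370.23×11 + 117.29×36 = 105338.31 + 4072.53 + 4222.44 = 113633.28
L = 116853.21 / 113633.28 × 100 = 102.8336
Paasche component (current-period weights):
ΣP(Period 1)Q(Period 1) = 9964.04×14 + 321.43×13 + 103.14×29 = 139496.56 + 4178.59 + 2991.06 = 146666.21
ΣP(Period 0)Q(Period 1) = 9576.21×14 + 370.23×13 + 117.29×29 = 134066.94 + 4812.99 + 3401.41 = 142281.34
P = 146666.21 / 142281.34 × 100 = 103.0818
Fisher = √(L × P) = √(102.8336 × 103.0818) = 102.9576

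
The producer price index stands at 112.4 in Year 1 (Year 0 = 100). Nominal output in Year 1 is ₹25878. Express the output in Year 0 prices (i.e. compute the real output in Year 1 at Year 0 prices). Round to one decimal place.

23023.1

Real = Nominal ÷ (Index/100) = 25878 ÷ (112.4/100)
     = 25878 ÷ 1.124 = 23023.1317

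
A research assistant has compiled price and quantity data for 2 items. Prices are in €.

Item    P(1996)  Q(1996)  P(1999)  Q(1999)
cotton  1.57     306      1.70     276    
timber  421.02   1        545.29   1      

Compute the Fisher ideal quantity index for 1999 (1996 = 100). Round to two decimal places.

94.99

Laspeyres component (base-period weights):
ΣP(1996)Q(1999) = 1.57×276 + 421.02×1 = 433.32 + 421.02 = 854.34
ΣP(1996)Q(1996) = 1.57×306 + 421.02×1 = 480.42 + 421.02 = 901.44
L = 854.34 / 901.44 × 100 = 94.7750
Paasche component (current-period weights):
ΣP(1999)Q(1999) = 1.70×276 + 545.29×1 = 469.2 + 545.29 = 1014.49
ΣP(1999)Q(1996) = 1.70×306 + 545.29×1 = 520.2 + 545.29 = 1065.49
P = 1014.49 / 1065.49 × 100 = 95.2135
Fisher = √(L × P) = √(94.7750 × 95.2135) = 94.9940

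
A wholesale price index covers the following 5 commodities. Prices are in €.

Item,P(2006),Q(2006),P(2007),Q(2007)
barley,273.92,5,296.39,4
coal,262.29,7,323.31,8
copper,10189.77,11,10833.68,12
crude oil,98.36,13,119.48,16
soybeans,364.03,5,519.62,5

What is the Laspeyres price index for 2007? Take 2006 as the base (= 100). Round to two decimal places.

Laspeyres price index uses base-period quantities as weights.
ΣP(2007)·Q(2006) = 296.39×5 + 323.31×7 + 10833.68×11 + 119.48×13 + 519.62×5 = 1481.95 + 2263.17 + 119170.48 + 1553.24 + 2598.1 = 127066.94
ΣP(2006)·Q(2006) = 273.92×5 + 262.29×7 + 10189.77×11 + 98.36×13 + 364.03×5 = 1369.6 + 1836.03 + 112087.47 + 1278.68 + 1820.15 = 118391.93
Index = 127066.94 / 118391.93 × 100 = 107.3274

107.33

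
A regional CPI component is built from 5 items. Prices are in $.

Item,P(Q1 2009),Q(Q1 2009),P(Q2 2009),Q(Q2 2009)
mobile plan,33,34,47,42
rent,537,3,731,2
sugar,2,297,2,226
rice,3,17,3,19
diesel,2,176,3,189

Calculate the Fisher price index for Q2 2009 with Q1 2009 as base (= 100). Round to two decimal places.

Laspeyres component (base-period weights):
ΣP(Q2 2009)Q(Q1 2009) = 47×34 + 731×3 + 2×297 + 3×17 + 3×176 = 1598 + 2193 + 594 + 51 + 528 = 4964
ΣP(Q1 2009)Q(Q1 2009) = 33×34 + 537×3 + 2×297 + 3×17 + 2×176 = 1122 + 1611 + 594 + 51 + 352 = 3730
L = 4964 / 3730 × 100 = 133.0831
Paasche component (current-period weights):
ΣP(Q2 2009)Q(Q2 2009) = 47×42 + 731×2 + 2×226 + 3×19 + 3×189 = 1974 + 1462 + 452 + 57 + 567 = 4512
ΣP(Q1 2009)Q(Q2 2009) = 33×42 + 537×2 + 2×226 + 3×19 + 2×189 = 1386 + 1074 + 452 + 57 + 378 = 3347
P = 4512 / 3347 × 100 = 134.8073
Fisher = √(L × P) = √(133.0831 × 134.8073) = 133.9424

133.94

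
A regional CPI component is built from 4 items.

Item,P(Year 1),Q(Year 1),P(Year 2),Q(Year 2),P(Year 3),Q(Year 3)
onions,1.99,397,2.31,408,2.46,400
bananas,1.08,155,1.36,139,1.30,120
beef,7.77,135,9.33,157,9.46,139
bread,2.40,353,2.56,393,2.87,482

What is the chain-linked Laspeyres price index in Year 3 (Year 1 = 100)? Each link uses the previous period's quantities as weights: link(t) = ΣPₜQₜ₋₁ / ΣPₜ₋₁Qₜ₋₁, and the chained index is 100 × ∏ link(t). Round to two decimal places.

Link Year 1→Year 2:
ΣP(Year 2)Q(Year 1) = 2.31×397 + 1.36×155 + 9.33×135 + 2.56×353 = 917.07 + 210.8 + 1259.55 + 903.68 = 3291.1
ΣP(Year 1)Q(Year 1) = 1.99×397 + 1.08×155 + 7.77×135 + 2.40×353 = 790.03 + 167.4 + 1048.95 + 847.2 = 2853.58
link = 3291.1/2853.58 = 1.153323
Link Year 2→Year 3:
ΣP(Year 3)Q(Year 2) = 2.46×408 + 1.30×139 + 9.46×157 + 2.87×393 = 1003.68 + 180.7 + 1485.22 + 1127.91 = 3797.51
ΣP(Year 2)Q(Year 2) = 2.31×408 + 1.36×139 + 9.33×157 + 2.56×393 = 942.48 + 189.04 + 1464.81 + 1006.08 = 3602.41
link = 3797.51/3602.41 = 1.054158
Chained index = 100 × 1.153323 × 1.054158 = 121.5785

121.58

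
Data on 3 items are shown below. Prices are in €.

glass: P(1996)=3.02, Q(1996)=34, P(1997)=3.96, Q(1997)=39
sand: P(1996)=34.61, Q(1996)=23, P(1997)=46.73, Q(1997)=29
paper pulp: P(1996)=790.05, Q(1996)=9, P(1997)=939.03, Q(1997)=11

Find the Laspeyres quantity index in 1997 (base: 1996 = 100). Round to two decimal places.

122.51

Laspeyres quantity index uses base-period prices as weights.
ΣP(1996)·Q(1997) = 3.02×39 + 34.61×29 + 790.05×11 = 117.78 + 1003.69 + 8690.55 = 9812.02
ΣP(1996)·Q(1996) = 3.02×34 + 34.61×23 + 790.05×9 = 102.68 + 796.03 + 7110.45 = 8009.16
Index = 9812.02 / 8009.16 × 100 = 122.5100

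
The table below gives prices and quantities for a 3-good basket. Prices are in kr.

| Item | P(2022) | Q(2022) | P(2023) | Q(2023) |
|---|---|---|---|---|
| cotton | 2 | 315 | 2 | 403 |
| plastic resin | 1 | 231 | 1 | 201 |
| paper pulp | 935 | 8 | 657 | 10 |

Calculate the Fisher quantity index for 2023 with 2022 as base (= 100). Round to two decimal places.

Laspeyres component (base-period weights):
ΣP(2022)Q(2023) = 2×403 + 1×201 + 935×10 = 806 + 201 + 9350 = 10357
ΣP(2022)Q(2022) = 2×315 + 1×231 + 935×8 = 630 + 231 + 7480 = 8341
L = 10357 / 8341 × 100 = 124.1698
Paasche component (current-period weights):
ΣP(2023)Q(2023) = 2×403 + 1×201 + 657×10 = 806 + 201 + 6570 = 7577
ΣP(2023)Q(2022) = 2×315 + 1×231 + 657×8 = 630 + 231 + 5256 = 6117
P = 7577 / 6117 × 100 = 123.8679
Fisher = √(L × P) = √(124.1698 × 123.8679) = 124.0187

124.02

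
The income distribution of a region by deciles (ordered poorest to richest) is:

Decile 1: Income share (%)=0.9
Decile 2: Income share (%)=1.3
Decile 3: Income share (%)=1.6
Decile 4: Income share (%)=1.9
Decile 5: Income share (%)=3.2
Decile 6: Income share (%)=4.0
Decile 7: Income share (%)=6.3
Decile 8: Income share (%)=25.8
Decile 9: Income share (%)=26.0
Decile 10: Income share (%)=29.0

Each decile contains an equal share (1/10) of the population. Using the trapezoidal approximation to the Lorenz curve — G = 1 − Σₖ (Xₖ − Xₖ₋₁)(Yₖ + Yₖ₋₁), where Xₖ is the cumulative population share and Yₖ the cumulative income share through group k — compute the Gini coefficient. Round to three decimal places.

Cumulative income shares Yₖ: 0.0090, 0.0220, 0.0380, 0.0570, 0.0890, 0.1290, 0.1920, 0.4500, 0.7100, 1.0000
Σ (Xₖ−Xₖ₋₁)(Yₖ+Yₖ₋₁) = (1/10)(0.0090+0.0000) + (1/10)(0.0220+0.0090) + (1/10)(0.0380+0.0220) + (1/10)(0.0570+0.0380) + (1/10)(0.0890+0.0570) + (1/10)(0.1290+0.0890) + (1/10)(0.1920+0.1290) + (1/10)(0.4500+0.1920) + (1/10)(0.7100+0.4500) + (1/10)(1.0000+0.7100)
  = 0.0009 + 0.0031 + 0.0060 + 0.0095 + 0.0146 + 0.0218 + 0.0321 + 0.0642 + 0.1160 + 0.1710 = 0.4392
G = 1 − 0.4392 = 0.5608

0.561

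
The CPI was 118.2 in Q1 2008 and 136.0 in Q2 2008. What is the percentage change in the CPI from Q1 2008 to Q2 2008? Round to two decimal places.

15.06%

Change = (136.0 − 118.2) / 118.2 × 100
       = 17.8 / 118.2 × 100 = 15.0592%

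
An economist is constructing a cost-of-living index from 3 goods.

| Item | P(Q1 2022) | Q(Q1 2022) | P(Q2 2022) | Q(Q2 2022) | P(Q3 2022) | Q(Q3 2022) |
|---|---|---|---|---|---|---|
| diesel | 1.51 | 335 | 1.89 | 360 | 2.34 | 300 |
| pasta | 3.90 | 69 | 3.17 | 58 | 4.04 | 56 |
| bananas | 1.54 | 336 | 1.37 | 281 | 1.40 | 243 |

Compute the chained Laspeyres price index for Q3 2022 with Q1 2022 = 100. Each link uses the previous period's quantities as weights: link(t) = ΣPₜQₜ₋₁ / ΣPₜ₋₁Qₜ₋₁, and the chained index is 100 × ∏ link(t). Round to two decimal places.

119.49

Link Q1 2022→Q2 2022:
ΣP(Q2 2022)Q(Q1 2022) = 1.89×335 + 3.17×69 + 1.37×336 = 633.15 + 218.73 + 460.32 = 1312.2
ΣP(Q1 2022)Q(Q1 2022) = 1.51×335 + 3.90×69 + 1.54×336 = 505.85 + 269.1 + 517.44 = 1292.39
link = 1312.2/1292.39 = 1.015328
Link Q2 2022→Q3 2022:
ΣP(Q3 2022)Q(Q2 2022) = 2.34×360 + 4.04×58 + 1.40×281 = 842.4 + 234.32 + 393.4 = 1470.12
ΣP(Q2 2022)Q(Q2 2022) = 1.89×360 + 3.17×58 + 1.37×281 = 680.4 + 183.86 + 384.97 = 1249.23
link = 1470.12/1249.23 = 1.176821
Chained index = 100 × 1.015328 × 1.176821 = 119.4859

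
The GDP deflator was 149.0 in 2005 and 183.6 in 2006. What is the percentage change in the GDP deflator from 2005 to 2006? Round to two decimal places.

Change = (183.6 − 149.0) / 149.0 × 100
       = 34.6 / 149.0 × 100 = 23.2215%

23.22%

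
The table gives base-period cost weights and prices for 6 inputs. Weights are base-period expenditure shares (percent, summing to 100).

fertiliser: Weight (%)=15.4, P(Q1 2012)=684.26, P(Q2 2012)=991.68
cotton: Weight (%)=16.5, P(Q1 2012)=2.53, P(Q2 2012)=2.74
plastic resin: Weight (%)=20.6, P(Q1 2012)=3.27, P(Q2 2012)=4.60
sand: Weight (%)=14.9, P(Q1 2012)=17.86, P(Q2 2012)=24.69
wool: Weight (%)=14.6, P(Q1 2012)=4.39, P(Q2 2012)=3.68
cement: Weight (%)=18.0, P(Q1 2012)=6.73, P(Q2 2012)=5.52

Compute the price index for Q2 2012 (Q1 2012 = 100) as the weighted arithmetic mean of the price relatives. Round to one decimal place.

116.8

fertiliser: 15.4 × (991.68/684.26) = 15.4 × 1.449274 = 22.3188
cotton: 16.5 × (2.74/2.53) = 16.5 × 1.083004 = 17.8696
plastic resin: 20.6 × (4.60/3.27) = 20.6 × 1.406728 = 28.9786
sand: 14.9 × (24.69/17.86) = 14.9 × 1.382419 = 20.5980
wool: 14.6 × (3.68/4.39) = 14.6 × 0.838269 = 12.2387
cement: 18.0 × (5.52/6.73) = 18.0 × 0.820208 = 14.7637
Index = Σ wᵢ·(p₁ᵢ/p₀ᵢ) = 22.3188 + 17.8696 + 28.9786 + 20.5980 + 12.2387 + 14.7637 = 116.7675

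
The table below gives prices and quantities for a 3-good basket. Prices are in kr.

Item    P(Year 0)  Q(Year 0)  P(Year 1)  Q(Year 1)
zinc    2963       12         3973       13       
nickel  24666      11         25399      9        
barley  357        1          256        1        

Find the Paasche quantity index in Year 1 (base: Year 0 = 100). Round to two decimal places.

85.69

Paasche quantity index uses current-period prices as weights.
ΣP(Year 1)·Q(Year 1) = 3973×13 + 25399×9 + 256×1 = 51649 + 228591 + 256 = 280496
ΣP(Year 1)·Q(Year 0) = 3973×12 + 25399×11 + 256×1 = 47676 + 279389 + 256 = 327321
Index = 280496 / 327321 × 100 = 85.6945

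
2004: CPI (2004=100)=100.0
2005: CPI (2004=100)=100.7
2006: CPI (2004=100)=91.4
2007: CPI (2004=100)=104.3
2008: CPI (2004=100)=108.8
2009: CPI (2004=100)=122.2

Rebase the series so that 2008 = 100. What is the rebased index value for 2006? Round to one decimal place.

84.0

Rebased(2006) = 91.4 / 108.8 × 100 = 84.0074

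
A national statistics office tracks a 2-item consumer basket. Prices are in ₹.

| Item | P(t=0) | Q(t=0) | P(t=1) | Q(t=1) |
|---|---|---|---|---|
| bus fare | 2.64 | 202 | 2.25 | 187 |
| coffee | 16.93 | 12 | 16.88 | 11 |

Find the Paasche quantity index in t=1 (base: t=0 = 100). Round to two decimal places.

92.29

Paasche quantity index uses current-period prices as weights.
ΣP(t=1)·Q(t=1) = 2.25×187 + 16.88×11 = 420.75 + 185.68 = 606.43
ΣP(t=1)·Q(t=0) = 2.25×202 + 16.88×12 = 454.5 + 202.56 = 657.06
Index = 606.43 / 657.06 × 100 = 92.2945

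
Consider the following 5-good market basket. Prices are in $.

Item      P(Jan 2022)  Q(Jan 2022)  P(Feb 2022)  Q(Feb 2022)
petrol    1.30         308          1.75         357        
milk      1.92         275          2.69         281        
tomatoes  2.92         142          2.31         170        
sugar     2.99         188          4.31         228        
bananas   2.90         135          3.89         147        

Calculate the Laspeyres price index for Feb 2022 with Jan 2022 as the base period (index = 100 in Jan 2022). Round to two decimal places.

Laspeyres price index uses base-period quantities as weights.
ΣP(Feb 2022)·Q(Jan 2022) = 1.75×308 + 2.69×275 + 2.31×142 + 4.31×188 + 3.89×135 = 539 + 739.75 + 328.02 + 810.28 + 525.15 = 2942.2
ΣP(Jan 2022)·Q(Jan 2022) = 1.30×308 + 1.92×275 + 2.92×142 + 2.99×188 + 2.90×135 = 400.4 + 528 + 414.64 + 562.12 + 391.5 = 2296.66
Index = 2942.2 / 2296.66 × 100 = 128.1078

128.11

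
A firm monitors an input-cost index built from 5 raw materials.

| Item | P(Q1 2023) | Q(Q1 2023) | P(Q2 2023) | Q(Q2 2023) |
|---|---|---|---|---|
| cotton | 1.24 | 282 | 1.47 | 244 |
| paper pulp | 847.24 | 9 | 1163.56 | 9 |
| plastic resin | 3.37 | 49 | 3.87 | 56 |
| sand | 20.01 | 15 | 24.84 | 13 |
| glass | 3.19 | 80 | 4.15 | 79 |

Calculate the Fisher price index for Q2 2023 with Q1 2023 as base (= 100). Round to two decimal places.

Laspeyres component (base-period weights):
ΣP(Q2 2023)Q(Q1 2023) = 1.47×282 + 1163.56×9 + 3.87×49 + 24.84×15 + 4.15×80 = 414.54 + 10472.04 + 189.63 + 372.6 + 332 = 11780.81
ΣP(Q1 2023)Q(Q1 2023) = 1.24×282 + 847.24×9 + 3.37×49 + 20.01×15 + 3.19×80 = 349.68 + 7625.16 + 165.13 + 300.15 + 255.2 = 8695.32
L = 11780.81 / 8695.32 × 100 = 135.4845
Paasche component (current-period weights):
ΣP(Q2 2023)Q(Q2 2023) = 1.47×244 + 1163.56×9 + 3.87×56 + 24.84×13 + 4.15×79 = 358.68 + 10472.04 + 216.72 + 322.92 + 327.85 = 11698.21
ΣP(Q1 2023)Q(Q2 2023) = 1.24×244 + 847.24×9 + 3.37×56 + 20.01×13 + 3.19×79 = 302.56 + 7625.16 + 188.72 + 260.13 + 252.01 = 8628.58
P = 11698.21 / 8628.58 × 100 = 135.5751
Fisher = √(L × P) = √(135.4845 × 135.5751) = 135.5298

135.53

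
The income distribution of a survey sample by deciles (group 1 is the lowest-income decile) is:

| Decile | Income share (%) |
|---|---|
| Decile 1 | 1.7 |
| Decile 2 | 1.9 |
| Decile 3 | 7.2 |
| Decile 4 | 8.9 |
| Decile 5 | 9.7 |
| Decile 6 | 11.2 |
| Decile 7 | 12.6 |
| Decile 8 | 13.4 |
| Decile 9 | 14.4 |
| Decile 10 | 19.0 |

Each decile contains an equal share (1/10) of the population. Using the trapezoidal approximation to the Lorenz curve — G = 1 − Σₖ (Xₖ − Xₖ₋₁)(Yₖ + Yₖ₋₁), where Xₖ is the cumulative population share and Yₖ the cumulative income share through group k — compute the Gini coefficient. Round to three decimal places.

Cumulative income shares Yₖ: 0.0170, 0.0360, 0.1080, 0.1970, 0.2940, 0.4060, 0.5320, 0.6660, 0.8100, 1.0000
Σ (Xₖ−Xₖ₋₁)(Yₖ+Yₖ₋₁) = (1/10)(0.0170+0.0000) + (1/10)(0.0360+0.0170) + (1/10)(0.1080+0.0360) + (1/10)(0.1970+0.1080) + (1/10)(0.2940+0.1970) + (1/10)(0.4060+0.2940) + (1/10)(0.5320+0.4060) + (1/10)(0.6660+0.5320) + (1/10)(0.8100+0.6660) + (1/10)(1.0000+0.8100)
  = 0.0017 + 0.0053 + 0.0144 + 0.0305 + 0.0491 + 0.0700 + 0.0938 + 0.1198 + 0.1476 + 0.1810 = 0.7132
G = 1 − 0.7132 = 0.2868

0.287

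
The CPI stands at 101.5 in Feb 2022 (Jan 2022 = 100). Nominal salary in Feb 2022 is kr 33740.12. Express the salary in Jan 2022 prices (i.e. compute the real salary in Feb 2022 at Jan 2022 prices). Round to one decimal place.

33241.5

Real = Nominal ÷ (Index/100) = 33740.12 ÷ (101.5/100)
     = 33740.12 ÷ 1.015 = 33241.4975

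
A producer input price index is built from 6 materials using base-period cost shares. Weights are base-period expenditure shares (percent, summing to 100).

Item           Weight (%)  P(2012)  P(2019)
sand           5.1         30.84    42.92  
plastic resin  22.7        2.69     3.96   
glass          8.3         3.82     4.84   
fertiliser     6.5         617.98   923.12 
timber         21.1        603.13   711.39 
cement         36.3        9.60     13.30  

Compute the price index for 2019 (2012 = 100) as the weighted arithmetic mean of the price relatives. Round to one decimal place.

sand: 5.1 × (42.92/30.84) = 5.1 × 1.391699 = 7.0977
plastic resin: 22.7 × (3.96/2.69) = 22.7 × 1.472119 = 33.4171
glass: 8.3 × (4.84/3.82) = 8.3 × 1.267016 = 10.5162
fertiliser: 6.5 × (923.12/617.98) = 6.5 × 1.493770 = 9.7095
timber: 21.1 × (711.39/603.13) = 21.1 × 1.179497 = 24.8874
cement: 36.3 × (13.30/9.60) = 36.3 × 1.385417 = 50.2906
Index = Σ wᵢ·(p₁ᵢ/p₀ᵢ) = 7.0977 + 33.4171 + 10.5162 + 9.7095 + 24.8874 + 50.2906 = 135.9185

135.9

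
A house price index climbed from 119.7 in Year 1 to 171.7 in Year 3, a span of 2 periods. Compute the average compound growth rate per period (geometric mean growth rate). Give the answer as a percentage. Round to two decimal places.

19.77%

Growth factor = (171.7/119.7)^(1/2) = (1.434419)^(1/2) = 1.197672
Growth rate = 1.197672 − 1 = 0.197672 = 19.7672%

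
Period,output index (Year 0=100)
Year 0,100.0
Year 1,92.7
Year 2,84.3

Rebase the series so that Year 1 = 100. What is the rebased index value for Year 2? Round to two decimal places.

Rebased(Year 2) = 84.3 / 92.7 × 100 = 90.9385

90.94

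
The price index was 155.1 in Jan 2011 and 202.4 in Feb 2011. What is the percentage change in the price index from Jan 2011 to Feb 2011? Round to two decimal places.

Change = (202.4 − 155.1) / 155.1 × 100
       = 47.3 / 155.1 × 100 = 30.4965%

30.50%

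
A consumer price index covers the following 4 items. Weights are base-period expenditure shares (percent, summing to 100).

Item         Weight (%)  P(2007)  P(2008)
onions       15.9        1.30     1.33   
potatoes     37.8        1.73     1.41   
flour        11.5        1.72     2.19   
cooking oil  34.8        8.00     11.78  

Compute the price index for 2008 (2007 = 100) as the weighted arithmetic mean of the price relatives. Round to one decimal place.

onions: 15.9 × (1.33/1.30) = 15.9 × 1.023077 = 16.2669
potatoes: 37.8 × (1.41/1.73) = 37.8 × 0.815029 = 30.8081
flour: 11.5 × (2.19/1.72) = 11.5 × 1.273256 = 14.6424
cooking oil: 34.8 × (11.78/8.00) = 34.8 × 1.472500 = 51.2430
Index = Σ wᵢ·(p₁ᵢ/p₀ᵢ) = 16.2669 + 30.8081 + 14.6424 + 51.2430 = 112.9605

113.0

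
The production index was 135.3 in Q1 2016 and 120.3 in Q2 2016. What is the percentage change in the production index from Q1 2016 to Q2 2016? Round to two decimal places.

Change = (120.3 − 135.3) / 135.3 × 100
       = -15.0 / 135.3 × 100 = -11.0865%

-11.09%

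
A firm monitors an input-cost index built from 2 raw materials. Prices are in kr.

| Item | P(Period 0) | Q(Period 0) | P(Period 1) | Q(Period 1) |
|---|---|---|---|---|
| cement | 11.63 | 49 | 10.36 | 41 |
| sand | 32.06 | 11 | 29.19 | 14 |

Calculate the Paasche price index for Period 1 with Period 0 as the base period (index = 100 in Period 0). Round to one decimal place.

90.0

Paasche price index uses current-period quantities as weights.
ΣP(Period 1)·Q(Period 1) = 10.36×41 + 29.19×14 = 424.76 + 408.66 = 833.42
ΣP(Period 0)·Q(Period 1) = 11.63×41 + 32.06×14 = 476.83 + 448.84 = 925.67
Index = 833.42 / 925.67 × 100 = 90.0342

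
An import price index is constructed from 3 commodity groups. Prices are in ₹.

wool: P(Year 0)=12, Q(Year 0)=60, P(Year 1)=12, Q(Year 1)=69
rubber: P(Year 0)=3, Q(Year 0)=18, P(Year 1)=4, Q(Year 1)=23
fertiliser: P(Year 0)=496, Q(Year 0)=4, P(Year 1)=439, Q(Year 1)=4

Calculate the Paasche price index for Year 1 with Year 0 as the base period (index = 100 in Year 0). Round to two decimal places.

92.88

Paasche price index uses current-period quantities as weights.
ΣP(Year 1)·Q(Year 1) = 12×69 + 4×23 + 439×4 = 828 + 92 + 1756 = 2676
ΣP(Year 0)·Q(Year 1) = 12×69 + 3×23 + 496×4 = 828 + 69 + 1984 = 2881
Index = 2676 / 2881 × 100 = 92.8844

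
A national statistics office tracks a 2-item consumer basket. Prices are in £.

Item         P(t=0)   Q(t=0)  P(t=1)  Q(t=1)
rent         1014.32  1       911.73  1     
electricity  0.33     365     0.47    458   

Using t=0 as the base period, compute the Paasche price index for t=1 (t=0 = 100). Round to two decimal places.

Paasche price index uses current-period quantities as weights.
ΣP(t=1)·Q(t=1) = 911.73×1 + 0.47×458 = 911.73 + 215.26 = 1126.99
ΣP(t=0)·Q(t=1) = 1014.32×1 + 0.33×458 = 1014.32 + 151.14 = 1165.46
Index = 1126.99 / 1165.46 × 100 = 96.6992

96.70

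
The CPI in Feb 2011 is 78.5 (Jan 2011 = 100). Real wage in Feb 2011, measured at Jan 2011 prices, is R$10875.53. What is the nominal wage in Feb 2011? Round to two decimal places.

Nominal = Real × (Index/100) = 10875.53 × (78.5/100)
        = 10875.53 × 0.785 = 8537.2911

8537.29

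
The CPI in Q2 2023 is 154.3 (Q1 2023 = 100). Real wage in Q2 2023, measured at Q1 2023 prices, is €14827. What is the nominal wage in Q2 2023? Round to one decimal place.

22878.1

Nominal = Real × (Index/100) = 14827 × (154.3/100)
        = 14827 × 1.543 = 22878.0610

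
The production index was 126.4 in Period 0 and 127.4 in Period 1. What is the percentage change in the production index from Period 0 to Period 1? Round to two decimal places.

0.79%

Change = (127.4 − 126.4) / 126.4 × 100
       = 1.0 / 126.4 × 100 = 0.7911%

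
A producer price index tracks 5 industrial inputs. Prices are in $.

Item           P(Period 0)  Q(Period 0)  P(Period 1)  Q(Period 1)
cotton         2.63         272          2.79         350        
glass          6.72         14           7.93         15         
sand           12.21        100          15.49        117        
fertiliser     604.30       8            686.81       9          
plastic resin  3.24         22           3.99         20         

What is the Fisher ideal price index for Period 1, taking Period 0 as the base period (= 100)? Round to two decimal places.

115.32

Laspeyres component (base-period weights):
ΣP(Period 1)Q(Period 0) = 2.79×272 + 7.93×14 + 15.49×100 + 686.81×8 + 3.99×22 = 758.88 + 111.02 + 1549 + 5494.48 + 87.78 = 8001.16
ΣP(Period 0)Q(Period 0) = 2.63×272 + 6.72×14 + 12.21×100 + 604.30×8 + 3.24×22 = 715.36 + 94.08 + 1221 + 4834.4 + 71.28 = 6936.12
L = 8001.16 / 6936.12 × 100 = 115.3550
Paasche component (current-period weights):
ΣP(Period 1)Q(Period 1) = 2.79×350 + 7.93×15 + 15.49×117 + 686.81×9 + 3.99×20 = 976.5 + 118.95 + 1812.33 + 6181.29 + 79.8 = 9168.87
ΣP(Period 0)Q(Period 1) = 2.63×350 + 6.72×15 + 12.21×117 + 604.30×9 + 3.24×20 = 920.5 + 100.8 + 1428.57 + 5438.7 + 64.8 = 7953.37
P = 9168.87 / 7953.37 × 100 = 115.2828
Fisher = √(L × P) = √(115.3550 × 115.2828) = 115.3189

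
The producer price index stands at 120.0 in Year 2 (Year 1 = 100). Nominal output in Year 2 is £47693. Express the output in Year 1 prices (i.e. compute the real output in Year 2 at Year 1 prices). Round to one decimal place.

39744.2

Real = Nominal ÷ (Index/100) = 47693 ÷ (120.0/100)
     = 47693 ÷ 1.200 = 39744.1667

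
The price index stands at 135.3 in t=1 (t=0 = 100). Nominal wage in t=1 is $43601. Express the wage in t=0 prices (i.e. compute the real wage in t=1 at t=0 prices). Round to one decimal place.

Real = Nominal ÷ (Index/100) = 43601 ÷ (135.3/100)
     = 43601 ÷ 1.353 = 32225.4250

32225.4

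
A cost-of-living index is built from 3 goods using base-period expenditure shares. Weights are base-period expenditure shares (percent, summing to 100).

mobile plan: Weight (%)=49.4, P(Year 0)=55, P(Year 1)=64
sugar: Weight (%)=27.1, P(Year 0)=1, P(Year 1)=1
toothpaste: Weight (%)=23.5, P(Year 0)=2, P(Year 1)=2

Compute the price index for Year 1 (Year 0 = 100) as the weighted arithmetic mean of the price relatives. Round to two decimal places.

mobile plan: 49.4 × (64/55) = 49.4 × 1.163636 = 57.4836
sugar: 27.1 × (1/1) = 27.1 × 1.000000 = 27.1000
toothpaste: 23.5 × (2/2) = 23.5 × 1.000000 = 23.5000
Index = Σ wᵢ·(p₁ᵢ/p₀ᵢ) = 57.4836 + 27.1000 + 23.5000 = 108.0836

108.08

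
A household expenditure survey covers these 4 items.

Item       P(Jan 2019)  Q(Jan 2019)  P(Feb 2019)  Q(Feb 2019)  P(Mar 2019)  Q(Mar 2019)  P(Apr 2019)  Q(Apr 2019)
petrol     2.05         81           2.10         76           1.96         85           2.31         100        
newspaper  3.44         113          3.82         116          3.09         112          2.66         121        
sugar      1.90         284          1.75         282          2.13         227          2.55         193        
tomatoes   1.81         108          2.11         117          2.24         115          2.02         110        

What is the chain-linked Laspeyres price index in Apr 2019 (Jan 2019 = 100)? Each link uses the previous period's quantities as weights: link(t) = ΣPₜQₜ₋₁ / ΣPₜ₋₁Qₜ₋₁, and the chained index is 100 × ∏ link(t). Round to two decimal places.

109.24

Link Jan 2019→Feb 2019:
ΣP(Feb 2019)Q(Jan 2019) = 2.10×81 + 3.82×113 + 1.75×284 + 2.11×108 = 170.1 + 431.66 + 497 + 227.88 = 1326.64
ΣP(Jan 2019)Q(Jan 2019) = 2.05×81 + 3.44×113 + 1.90×284 + 1.81×108 = 166.05 + 388.72 + 539.6 + 195.48 = 1289.85
link = 1326.64/1289.85 = 1.028523
Link Feb 2019→Mar 2019:
ΣP(Mar 2019)Q(Feb 2019) = 1.96×76 + 3.09×116 + 2.13×282 + 2.24×117 = 148.96 + 358.44 + 600.66 + 262.08 = 1370.14
ΣP(Feb 2019)Q(Feb 2019) = 2.10×76 + 3.82×116 + 1.75×282 + 2.11×117 = 159.6 + 443.12 + 493.5 + 246.87 = 1343.09
link = 1370.14/1343.09 = 1.020140
Link Mar 2019→Apr 2019:
ΣP(Apr 2019)Q(Mar 2019) = 2.31×85 + 2.66×112 + 2.55×227 + 2.02×115 = 196.35 + 297.92 + 578.85 + 232.3 = 1305.42
ΣP(Mar 2019)Q(Mar 2019) = 1.96×85 + 3.09×112 + 2.13×227 + 2.24×115 = 166.6 + 346.08 + 483.51 + 257.6 = 1253.79
link = 1305.42/1253.79 = 1.041179
Chained index = 100 × 1.028523 × 1.020140 × 1.041179 = 109.2444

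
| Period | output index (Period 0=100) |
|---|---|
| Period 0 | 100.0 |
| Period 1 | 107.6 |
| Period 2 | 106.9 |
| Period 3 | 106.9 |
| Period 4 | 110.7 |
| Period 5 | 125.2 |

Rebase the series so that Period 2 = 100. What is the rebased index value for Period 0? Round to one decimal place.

Rebased(Period 0) = 100.0 / 106.9 × 100 = 93.5454

93.5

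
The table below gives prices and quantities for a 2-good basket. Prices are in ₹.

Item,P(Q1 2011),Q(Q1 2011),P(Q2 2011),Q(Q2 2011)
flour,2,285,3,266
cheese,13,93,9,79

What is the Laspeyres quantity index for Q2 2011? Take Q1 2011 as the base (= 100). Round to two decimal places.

87.63

Laspeyres quantity index uses base-period prices as weights.
ΣP(Q1 2011)·Q(Q2 2011) = 2×266 + 13×79 = 532 + 1027 = 1559
ΣP(Q1 2011)·Q(Q1 2011) = 2×285 + 13×93 = 570 + 1209 = 1779
Index = 1559 / 1779 × 100 = 87.6335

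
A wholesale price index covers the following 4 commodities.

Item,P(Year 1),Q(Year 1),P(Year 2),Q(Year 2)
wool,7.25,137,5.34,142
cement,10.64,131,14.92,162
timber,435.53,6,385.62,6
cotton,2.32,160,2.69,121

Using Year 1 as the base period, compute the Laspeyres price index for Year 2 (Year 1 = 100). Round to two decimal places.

Laspeyres price index uses base-period quantities as weights.
ΣP(Year 2)·Q(Year 1) = 5.34×137 + 14.92×131 + 385.62×6 + 2.69×160 = 731.58 + 1954.52 + 2313.72 + 430.4 = 5430.22
ΣP(Year 1)·Q(Year 1) = 7.25×137 + 10.64×131 + 435.53×6 + 2.32×160 = 993.25 + 1393.84 + 2613.18 + 371.2 = 5371.47
Index = 5430.22 / 5371.47 × 100 = 101.0937

101.09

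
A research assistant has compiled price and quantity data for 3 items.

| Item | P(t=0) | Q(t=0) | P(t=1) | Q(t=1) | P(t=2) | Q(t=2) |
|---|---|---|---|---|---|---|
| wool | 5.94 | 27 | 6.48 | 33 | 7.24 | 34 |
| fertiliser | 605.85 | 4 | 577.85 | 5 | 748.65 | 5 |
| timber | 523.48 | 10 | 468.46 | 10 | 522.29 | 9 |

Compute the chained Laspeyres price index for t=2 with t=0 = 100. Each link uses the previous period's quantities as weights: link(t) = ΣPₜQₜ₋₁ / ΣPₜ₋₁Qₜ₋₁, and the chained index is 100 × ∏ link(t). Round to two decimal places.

108.41

Link t=0→t=1:
ΣP(t=1)Q(t=0) = 6.48×27 + 577.85×4 + 468.46×10 = 174.96 + 2311.4 + 4684.6 = 7170.96
ΣP(t=0)Q(t=0) = 5.94×27 + 605.85×4 + 523.48×10 = 160.38 + 2423.4 + 5234.8 = 7818.58
link = 7170.96/7818.58 = 0.917169
Link t=1→t=2:
ΣP(t=2)Q(t=1) = 7.24×33 + 748.65×5 + 522.29×10 = 238.92 + 3743.25 + 5222.9 = 9205.07
ΣP(t=1)Q(t=1) = 6.48×33 + 577.85×5 + 468.46×10 = 213.84 + 2889.25 + 4684.6 = 7787.69
link = 9205.07/7787.69 = 1.182003
Chained index = 100 × 0.917169 × 1.182003 = 108.4096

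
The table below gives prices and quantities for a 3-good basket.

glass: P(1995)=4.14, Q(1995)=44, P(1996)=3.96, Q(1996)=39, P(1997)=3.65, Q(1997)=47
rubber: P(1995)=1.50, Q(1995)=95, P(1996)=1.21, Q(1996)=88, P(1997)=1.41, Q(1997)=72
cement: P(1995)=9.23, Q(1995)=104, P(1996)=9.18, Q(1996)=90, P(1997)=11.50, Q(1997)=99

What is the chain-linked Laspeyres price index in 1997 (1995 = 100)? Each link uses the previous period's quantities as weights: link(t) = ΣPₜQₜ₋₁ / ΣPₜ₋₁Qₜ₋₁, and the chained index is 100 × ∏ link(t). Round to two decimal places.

Link 1995→1996:
ΣP(1996)Q(1995) = 3.96×44 + 1.21×95 + 9.18×104 = 174.24 + 114.95 + 954.72 = 1243.91
ΣP(1995)Q(1995) = 4.14×44 + 1.50×95 + 9.23×104 = 182.16 + 142.5 + 959.92 = 1284.58
link = 1243.91/1284.58 = 0.968340
Link 1996→1997:
ΣP(1997)Q(1996) = 3.65×39 + 1.41×88 + 11.50×90 = 142.35 + 124.08 + 1035 = 1301.43
ΣP(1996)Q(1996) = 3.96×39 + 1.21×88 + 9.18×90 = 154.44 + 106.48 + 826.2 = 1087.12
link = 1301.43/1087.12 = 1.197136
Chained index = 100 × 0.968340 × 1.197136 = 115.9234

115.92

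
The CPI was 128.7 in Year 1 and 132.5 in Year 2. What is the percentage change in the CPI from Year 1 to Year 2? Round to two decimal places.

2.95%

Change = (132.5 − 128.7) / 128.7 × 100
       = 3.8 / 128.7 × 100 = 2.9526%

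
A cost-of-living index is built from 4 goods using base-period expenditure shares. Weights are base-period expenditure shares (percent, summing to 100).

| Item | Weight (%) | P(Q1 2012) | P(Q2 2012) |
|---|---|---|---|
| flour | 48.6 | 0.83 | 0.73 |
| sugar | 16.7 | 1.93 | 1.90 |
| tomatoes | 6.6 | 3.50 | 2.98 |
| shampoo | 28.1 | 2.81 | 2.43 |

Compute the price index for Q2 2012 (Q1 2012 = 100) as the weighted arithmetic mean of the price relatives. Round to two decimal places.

89.10

flour: 48.6 × (0.73/0.83) = 48.6 × 0.879518 = 42.7446
sugar: 16.7 × (1.90/1.93) = 16.7 × 0.984456 = 16.4404
tomatoes: 6.6 × (2.98/3.50) = 6.6 × 0.851429 = 5.6194
shampoo: 28.1 × (2.43/2.81) = 28.1 × 0.864769 = 24.3000
Index = Σ wᵢ·(p₁ᵢ/p₀ᵢ) = 42.7446 + 16.4404 + 5.6194 + 24.3000 = 89.1044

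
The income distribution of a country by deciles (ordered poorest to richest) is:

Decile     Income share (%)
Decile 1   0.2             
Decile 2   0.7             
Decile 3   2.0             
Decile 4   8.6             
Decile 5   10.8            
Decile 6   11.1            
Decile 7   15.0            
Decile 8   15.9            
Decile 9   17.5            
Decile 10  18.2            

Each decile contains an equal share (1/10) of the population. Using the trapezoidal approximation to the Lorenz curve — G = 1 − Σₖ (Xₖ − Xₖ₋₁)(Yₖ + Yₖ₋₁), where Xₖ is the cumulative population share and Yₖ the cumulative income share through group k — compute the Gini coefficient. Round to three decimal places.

0.369

Cumulative income shares Yₖ: 0.0020, 0.0090, 0.0290, 0.1150, 0.2230, 0.3340, 0.4840, 0.6430, 0.8180, 1.0000
Σ (Xₖ−Xₖ₋₁)(Yₖ+Yₖ₋₁) = (1/10)(0.0020+0.0000) + (1/10)(0.0090+0.0020) + (1/10)(0.0290+0.0090) + (1/10)(0.1150+0.0290) + (1/10)(0.2230+0.1150) + (1/10)(0.3340+0.2230) + (1/10)(0.4840+0.3340) + (1/10)(0.6430+0.4840) + (1/10)(0.8180+0.6430) + (1/10)(1.0000+0.8180)
  = 0.0002 + 0.0011 + 0.0038 + 0.0144 + 0.0338 + 0.0557 + 0.0818 + 0.1127 + 0.1461 + 0.1818 = 0.6314
G = 1 − 0.6314 = 0.3686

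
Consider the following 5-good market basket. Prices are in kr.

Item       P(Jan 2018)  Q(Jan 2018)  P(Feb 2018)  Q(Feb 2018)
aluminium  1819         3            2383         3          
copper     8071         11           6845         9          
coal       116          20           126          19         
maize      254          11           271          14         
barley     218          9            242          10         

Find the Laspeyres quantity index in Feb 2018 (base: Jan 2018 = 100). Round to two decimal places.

Laspeyres quantity index uses base-period prices as weights.
ΣP(Jan 2018)·Q(Feb 2018) = 1819×3 + 8071×9 + 116×19 + 254×14 + 218×10 = 5457 + 72639 + 2204 + 3556 + 2180 = 86036
ΣP(Jan 2018)·Q(Jan 2018) = 1819×3 + 8071×11 + 116×20 + 254×11 + 218×9 = 5457 + 88781 + 2320 + 2794 + 1962 = 101314
Index = 86036 / 101314 × 100 = 84.9201

84.92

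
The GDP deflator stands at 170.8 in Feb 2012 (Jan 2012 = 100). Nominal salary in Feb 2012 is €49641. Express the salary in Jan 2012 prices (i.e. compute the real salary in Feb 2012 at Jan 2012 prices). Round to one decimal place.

29063.8

Real = Nominal ÷ (Index/100) = 49641 ÷ (170.8/100)
     = 49641 ÷ 1.708 = 29063.8173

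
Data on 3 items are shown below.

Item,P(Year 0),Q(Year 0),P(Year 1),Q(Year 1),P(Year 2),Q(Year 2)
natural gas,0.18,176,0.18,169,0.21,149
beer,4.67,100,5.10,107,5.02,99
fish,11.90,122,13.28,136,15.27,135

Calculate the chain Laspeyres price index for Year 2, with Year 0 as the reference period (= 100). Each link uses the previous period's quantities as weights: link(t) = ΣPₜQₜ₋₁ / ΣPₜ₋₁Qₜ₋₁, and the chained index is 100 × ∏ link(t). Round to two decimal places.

Link Year 0→Year 1:
ΣP(Year 1)Q(Year 0) = 0.18×176 + 5.10×100 + 13.28×122 = 31.68 + 510 + 1620.16 = 2161.84
ΣP(Year 0)Q(Year 0) = 0.18×176 + 4.67×100 + 11.90×122 = 31.68 + 467 + 1451.8 = 1950.48
link = 2161.84/1950.48 = 1.108363
Link Year 1→Year 2:
ΣP(Year 2)Q(Year 1) = 0.21×169 + 5.02×107 + 15.27×136 = 35.49 + 537.14 + 2076.72 = 2649.35
ΣP(Year 1)Q(Year 1) = 0.18×169 + 5.10×107 + 13.28×136 = 30.42 + 545.7 + 1806.08 = 2382.2
link = 2649.35/2382.2 = 1.112144
Chained index = 100 × 1.108363 × 1.112144 = 123.2660

123.27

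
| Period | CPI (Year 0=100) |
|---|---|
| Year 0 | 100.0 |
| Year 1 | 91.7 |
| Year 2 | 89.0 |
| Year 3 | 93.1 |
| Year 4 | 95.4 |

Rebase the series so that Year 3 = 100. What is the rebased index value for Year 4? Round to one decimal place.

102.5

Rebased(Year 4) = 95.4 / 93.1 × 100 = 102.4705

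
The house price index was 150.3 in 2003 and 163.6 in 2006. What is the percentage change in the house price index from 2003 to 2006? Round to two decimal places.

Change = (163.6 − 150.3) / 150.3 × 100
       = 13.3 / 150.3 × 100 = 8.8490%

8.85%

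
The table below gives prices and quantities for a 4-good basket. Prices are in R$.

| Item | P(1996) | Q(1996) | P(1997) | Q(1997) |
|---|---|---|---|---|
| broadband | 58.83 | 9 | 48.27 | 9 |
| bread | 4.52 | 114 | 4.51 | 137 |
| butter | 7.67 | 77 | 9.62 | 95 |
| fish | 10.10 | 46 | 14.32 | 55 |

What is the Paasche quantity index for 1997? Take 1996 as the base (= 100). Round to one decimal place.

117.3

Paasche quantity index uses current-period prices as weights.
ΣP(1997)·Q(1997) = 48.27×9 + 4.51×137 + 9.62×95 + 14.32×55 = 434.43 + 617.87 + 913.9 + 787.6 = 2753.8
ΣP(1997)·Q(1996) = 48.27×9 + 4.51×114 + 9.62×77 + 14.32×46 = 434.43 + 514.14 + 740.74 + 658.72 = 2348.03
Index = 2753.8 / 2348.03 × 100 = 117.2813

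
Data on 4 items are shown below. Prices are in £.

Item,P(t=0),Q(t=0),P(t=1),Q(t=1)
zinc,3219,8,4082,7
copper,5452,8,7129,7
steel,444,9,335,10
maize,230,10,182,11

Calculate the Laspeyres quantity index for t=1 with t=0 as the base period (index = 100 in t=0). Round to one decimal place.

Laspeyres quantity index uses base-period prices as weights.
ΣP(t=0)·Q(t=1) = 3219×7 + 5452×7 + 444×10 + 230×11 = 22533 + 38164 + 4440 + 2530 = 67667
ΣP(t=0)·Q(t=0) = 3219×8 + 5452×8 + 444×9 + 230×10 = 25752 + 43616 + 3996 + 2300 = 75664
Index = 67667 / 75664 × 100 = 89.4309

89.4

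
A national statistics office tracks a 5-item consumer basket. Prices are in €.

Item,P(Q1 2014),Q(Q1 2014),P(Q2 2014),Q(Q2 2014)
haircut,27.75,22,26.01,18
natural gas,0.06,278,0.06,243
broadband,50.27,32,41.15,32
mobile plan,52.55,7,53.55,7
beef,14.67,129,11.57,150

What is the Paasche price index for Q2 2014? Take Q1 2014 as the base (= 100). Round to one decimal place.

Paasche price index uses current-period quantities as weights.
ΣP(Q2 2014)·Q(Q2 2014) = 26.01×18 + 0.06×243 + 41.15×32 + 53.55×7 + 11.57×150 = 468.18 + 14.58 + 1316.8 + 374.85 + 1735.5 = 3909.91
ΣP(Q1 2014)·Q(Q2 2014) = 27.75×18 + 0.06×243 + 50.27×32 + 52.55×7 + 14.67×150 = 499.5 + 14.58 + 1608.64 + 367.85 + 2200.5 = 4691.07
Index = 3909.91 / 4691.07 × 100 = 83.3479

83.3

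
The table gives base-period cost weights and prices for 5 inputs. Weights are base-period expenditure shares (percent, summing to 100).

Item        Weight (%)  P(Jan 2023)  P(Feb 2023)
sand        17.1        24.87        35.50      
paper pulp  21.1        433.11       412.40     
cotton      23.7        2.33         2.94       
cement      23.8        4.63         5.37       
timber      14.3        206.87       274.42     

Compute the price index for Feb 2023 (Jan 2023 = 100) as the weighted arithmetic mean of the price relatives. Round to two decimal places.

120.98

sand: 17.1 × (35.50/24.87) = 17.1 × 1.427423 = 24.4089
paper pulp: 21.1 × (412.40/433.11) = 21.1 × 0.952183 = 20.0911
cotton: 23.7 × (2.94/2.33) = 23.7 × 1.261803 = 29.9047
cement: 23.8 × (5.37/4.63) = 23.8 × 1.159827 = 27.6039
timber: 14.3 × (274.42/206.87) = 14.3 × 1.326534 = 18.9694
Index = Σ wᵢ·(p₁ᵢ/p₀ᵢ) = 24.4089 + 20.0911 + 29.9047 + 27.6039 + 18.9694 = 120.9780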